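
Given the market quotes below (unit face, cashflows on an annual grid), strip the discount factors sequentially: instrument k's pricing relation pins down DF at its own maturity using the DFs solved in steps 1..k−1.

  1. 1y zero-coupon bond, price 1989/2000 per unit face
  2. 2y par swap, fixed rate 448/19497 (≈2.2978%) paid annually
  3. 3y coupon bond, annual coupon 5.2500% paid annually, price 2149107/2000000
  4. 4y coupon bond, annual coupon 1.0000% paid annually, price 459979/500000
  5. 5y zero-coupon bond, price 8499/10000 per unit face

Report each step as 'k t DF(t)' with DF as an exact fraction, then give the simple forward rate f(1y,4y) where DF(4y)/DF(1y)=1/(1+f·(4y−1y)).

step 1 [1y] zero: DF = P = 1989/2000 ≈ 0.994500
step 2 [2y] swap r/1=448/19497: DF=(1 − 448/19497·(0.994500))/(1+448/19497) = 597/625 ≈ 0.955200
step 3 [3y] bond c/1=21/400: DF=(2149107/2000000 − 21/400·(0.994500+0.955200))/(1+21/400) = 9237/10000 ≈ 0.923700
step 4 [4y] bond c/1=1/100: DF=(459979/500000 − 1/100·(0.994500+0.955200+0.923700))/(1+1/100) = 1103/1250 ≈ 0.882400
step 5 [5y] zero: DF = P = 8499/10000 ≈ 0.849900

1 1 1989/2000
2 2 597/625
3 3 9237/10000
4 4 1103/1250
5 5 8499/10000
f(1y,4y) = ((1989/2000)/(1103/1250) − 1)/(3) = 1121/26472 ≈ 4.2347%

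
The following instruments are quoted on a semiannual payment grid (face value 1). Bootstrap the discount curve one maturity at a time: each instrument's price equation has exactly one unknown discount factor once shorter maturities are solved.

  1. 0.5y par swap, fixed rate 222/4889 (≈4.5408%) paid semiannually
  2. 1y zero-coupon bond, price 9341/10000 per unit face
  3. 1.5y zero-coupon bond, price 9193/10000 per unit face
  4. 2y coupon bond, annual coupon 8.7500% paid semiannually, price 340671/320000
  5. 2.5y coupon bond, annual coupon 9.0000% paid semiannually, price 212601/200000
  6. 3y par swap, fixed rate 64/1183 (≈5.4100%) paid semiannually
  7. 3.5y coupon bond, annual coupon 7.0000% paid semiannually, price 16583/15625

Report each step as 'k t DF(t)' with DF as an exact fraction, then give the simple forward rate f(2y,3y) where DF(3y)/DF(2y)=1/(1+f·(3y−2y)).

1 1/2 4889/5000
2 1 9341/10000
3 3/2 9193/10000
4 2 9013/10000
5 5/2 1713/2000
6 3 533/625
7 7/2 4207/5000
f(2y,3y) = ((9013/10000)/(533/625) − 1)/(1) = 485/8528 ≈ 5.6871%

step 1 [0.5y] swap r/2=111/4889: DF=(1 − 111/4889·(0))/(1+111/4889) = 4889/5000 ≈ 0.977800
step 2 [1y] zero: DF = P = 9341/10000 ≈ 0.934100
step 3 [1.5y] zero: DF = P = 9193/10000 ≈ 0.919300
step 4 [2y] bond c/2=7/160: DF=(340671/320000 − 7/160·(0.977800+0.934100+0.919300))/(1+7/160) = 9013/10000 ≈ 0.901300
step 5 [2.5y] bond c/2=9/200: DF=(212601/200000 − 9/200·(0.977800+0.934100+0.919300+0.901300))/(1+9/200) = 1713/2000 ≈ 0.856500
step 6 [3y] swap r/2=32/1183: DF=(1 − 32/1183·(0.977800+0.934100+0.919300+0.901300+0.856500))/(1+32/1183) = 533/625 ≈ 0.852800
step 7 [3.5y] bond c/2=7/200: DF=(16583/15625 − 7/200·(0.977800+0.934100+0.919300+0.901300+0.856500+0.852800))/(1+7/200) = 4207/5000 ≈ 0.841400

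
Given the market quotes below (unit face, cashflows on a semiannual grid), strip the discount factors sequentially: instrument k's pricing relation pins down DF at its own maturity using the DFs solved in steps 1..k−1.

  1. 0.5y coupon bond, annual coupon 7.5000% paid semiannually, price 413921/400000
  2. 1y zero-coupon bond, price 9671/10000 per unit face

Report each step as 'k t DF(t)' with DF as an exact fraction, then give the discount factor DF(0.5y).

1 1/2 4987/5000
2 1 9671/10000
DF(0.5y) = 4987/5000 ≈ 0.997400

step 1 [0.5y] bond c/2=3/80: DF=(413921/400000 − 3/80·(0))/(1+3/80) = 4987/5000 ≈ 0.997400
step 2 [1y] zero: DF = P = 9671/10000 ≈ 0.967100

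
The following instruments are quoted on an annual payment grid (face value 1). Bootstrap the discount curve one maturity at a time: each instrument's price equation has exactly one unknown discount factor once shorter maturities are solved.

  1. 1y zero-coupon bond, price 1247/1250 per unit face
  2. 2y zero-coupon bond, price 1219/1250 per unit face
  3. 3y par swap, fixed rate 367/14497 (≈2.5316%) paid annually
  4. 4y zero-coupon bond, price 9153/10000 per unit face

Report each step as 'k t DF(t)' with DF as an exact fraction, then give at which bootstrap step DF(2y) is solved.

step 1 [1y] zero: DF = P = 1247/1250 ≈ 0.997600
step 2 [2y] zero: DF = P = 1219/1250 ≈ 0.975200
step 3 [3y] swap r/1=367/14497: DF=(1 − 367/14497·(0.997600+0.975200))/(1+367/14497) = 4633/5000 ≈ 0.926600
step 4 [4y] zero: DF = P = 9153/10000 ≈ 0.915300

1 1 1247/1250
2 2 1219/1250
3 3 4633/5000
4 4 9153/10000
DF(2y) is solved at step 2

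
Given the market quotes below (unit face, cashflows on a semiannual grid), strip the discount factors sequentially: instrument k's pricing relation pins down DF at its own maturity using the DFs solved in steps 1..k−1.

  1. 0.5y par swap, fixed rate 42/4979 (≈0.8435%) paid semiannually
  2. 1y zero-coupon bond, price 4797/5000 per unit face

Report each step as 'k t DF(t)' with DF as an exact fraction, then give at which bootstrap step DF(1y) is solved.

step 1 [0.5y] swap r/2=21/4979: DF=(1 − 21/4979·(0))/(1+21/4979) = 4979/5000 ≈ 0.995800
step 2 [1y] zero: DF = P = 4797/5000 ≈ 0.959400

1 1/2 4979/5000
2 1 4797/5000
DF(1y) is solved at step 2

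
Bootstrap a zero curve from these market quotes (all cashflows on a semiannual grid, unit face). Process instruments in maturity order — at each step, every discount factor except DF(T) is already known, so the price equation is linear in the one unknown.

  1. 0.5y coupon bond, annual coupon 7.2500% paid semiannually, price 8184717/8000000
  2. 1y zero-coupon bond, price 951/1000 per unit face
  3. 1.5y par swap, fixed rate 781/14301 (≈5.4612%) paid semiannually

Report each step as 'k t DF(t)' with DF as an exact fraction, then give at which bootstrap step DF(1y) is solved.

step 1 [0.5y] bond c/2=29/800: DF=(8184717/8000000 − 29/800·(0))/(1+29/800) = 9873/10000 ≈ 0.987300
step 2 [1y] zero: DF = P = 951/1000 ≈ 0.951000
step 3 [1.5y] swap r/2=781/28602: DF=(1 − 781/28602·(0.987300+0.951000))/(1+781/28602) = 9219/10000 ≈ 0.921900

1 1/2 9873/10000
2 1 951/1000
3 3/2 9219/10000
DF(1y) is solved at step 2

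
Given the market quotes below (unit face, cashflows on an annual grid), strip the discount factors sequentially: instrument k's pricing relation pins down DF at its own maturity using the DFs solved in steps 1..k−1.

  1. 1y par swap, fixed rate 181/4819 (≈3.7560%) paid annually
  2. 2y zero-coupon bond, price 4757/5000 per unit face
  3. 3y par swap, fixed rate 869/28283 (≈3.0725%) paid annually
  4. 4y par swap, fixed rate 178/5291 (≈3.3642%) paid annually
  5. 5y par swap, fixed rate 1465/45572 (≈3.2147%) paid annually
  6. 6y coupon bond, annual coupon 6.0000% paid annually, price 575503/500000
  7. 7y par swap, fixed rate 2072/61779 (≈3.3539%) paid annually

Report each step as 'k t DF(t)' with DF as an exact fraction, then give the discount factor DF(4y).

1 1 4819/5000
2 2 4757/5000
3 3 9131/10000
4 4 4377/5000
5 5 1707/2000
6 6 8279/10000
7 7 991/1250
DF(4y) = 4377/5000 ≈ 0.875400

step 1 [1y] swap r/1=181/4819: DF=(1 − 181/4819·(0))/(1+181/4819) = 4819/5000 ≈ 0.963800
step 2 [2y] zero: DF = P = 4757/5000 ≈ 0.951400
step 3 [3y] swap r/1=869/28283: DF=(1 − 869/28283·(0.963800+0.951400))/(1+869/28283) = 9131/10000 ≈ 0.913100
step 4 [4y] swap r/1=178/5291: DF=(1 − 178/5291·(0.963800+0.951400+0.913100))/(1+178/5291) = 4377/5000 ≈ 0.875400
step 5 [5y] swap r/1=1465/45572: DF=(1 − 1465/45572·(0.963800+0.951400+0.913100+0.875400))/(1+1465/45572) = 1707/2000 ≈ 0.853500
step 6 [6y] bond c/1=3/50: DF=(575503/500000 − 3/50·(0.963800+0.951400+0.913100+0.875400+0.853500))/(1+3/50) = 8279/10000 ≈ 0.827900
step 7 [7y] swap r/1=2072/61779: DF=(1 − 2072/61779·(0.963800+0.951400+0.913100+0.875400+0.853500+0.827900))/(1+2072/61779) = 991/1250 ≈ 0.792800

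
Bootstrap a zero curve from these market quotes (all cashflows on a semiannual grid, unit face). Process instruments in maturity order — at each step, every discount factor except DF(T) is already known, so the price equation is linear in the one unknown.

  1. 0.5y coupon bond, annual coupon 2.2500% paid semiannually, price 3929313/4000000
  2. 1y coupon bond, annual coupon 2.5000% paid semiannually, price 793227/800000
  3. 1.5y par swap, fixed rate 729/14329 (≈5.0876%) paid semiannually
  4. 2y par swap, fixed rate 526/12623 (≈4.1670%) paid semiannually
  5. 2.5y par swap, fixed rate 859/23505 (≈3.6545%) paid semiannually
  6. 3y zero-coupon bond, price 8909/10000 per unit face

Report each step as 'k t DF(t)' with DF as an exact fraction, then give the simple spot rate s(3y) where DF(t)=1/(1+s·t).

1 1/2 4857/5000
2 1 9673/10000
3 3/2 9271/10000
4 2 9211/10000
5 5/2 9141/10000
6 3 8909/10000
s(3y) = (1/(8909/10000) − 1)/(3) = 1091/26727 ≈ 4.0820%

step 1 [0.5y] bond c/2=9/800: DF=(3929313/4000000 − 9/800·(0))/(1+9/800) = 4857/5000 ≈ 0.971400
step 2 [1y] bond c/2=1/80: DF=(793227/800000 − 1/80·(0.971400))/(1+1/80) = 9673/10000 ≈ 0.967300
step 3 [1.5y] swap r/2=729/28658: DF=(1 − 729/28658·(0.971400+0.967300))/(1+729/28658) = 9271/10000 ≈ 0.927100
step 4 [2y] swap r/2=263/12623: DF=(1 − 263/12623·(0.971400+0.967300+0.927100))/(1+263/12623) = 9211/10000 ≈ 0.921100
step 5 [2.5y] swap r/2=859/47010: DF=(1 − 859/47010·(0.971400+0.967300+0.927100+0.921100))/(1+859/47010) = 9141/10000 ≈ 0.914100
step 6 [3y] zero: DF = P = 8909/10000 ≈ 0.890900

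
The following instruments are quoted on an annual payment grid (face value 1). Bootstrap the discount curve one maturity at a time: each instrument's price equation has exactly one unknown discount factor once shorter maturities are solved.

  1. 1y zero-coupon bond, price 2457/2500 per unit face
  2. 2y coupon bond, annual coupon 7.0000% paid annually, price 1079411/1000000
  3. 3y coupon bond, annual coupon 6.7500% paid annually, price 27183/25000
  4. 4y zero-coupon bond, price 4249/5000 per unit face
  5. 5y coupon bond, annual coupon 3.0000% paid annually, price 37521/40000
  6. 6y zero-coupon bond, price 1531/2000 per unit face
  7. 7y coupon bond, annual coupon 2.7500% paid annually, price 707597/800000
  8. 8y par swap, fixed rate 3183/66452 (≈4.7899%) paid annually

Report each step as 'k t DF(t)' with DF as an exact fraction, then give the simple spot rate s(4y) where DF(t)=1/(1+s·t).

1 1 2457/2500
2 2 1889/2000
3 3 8967/10000
4 4 4249/5000
5 5 8037/10000
6 6 1531/2000
7 7 1441/2000
8 8 6817/10000
s(4y) = (1/(4249/5000) − 1)/(4) = 751/16996 ≈ 4.4187%

step 1 [1y] zero: DF = P = 2457/2500 ≈ 0.982800
step 2 [2y] bond c/1=7/100: DF=(1079411/1000000 − 7/100·(0.982800))/(1+7/100) = 1889/2000 ≈ 0.944500
step 3 [3y] bond c/1=27/400: DF=(27183/25000 − 27/400·(0.982800+0.944500))/(1+27/400) = 8967/10000 ≈ 0.896700
step 4 [4y] zero: DF = P = 4249/5000 ≈ 0.849800
step 5 [5y] bond c/1=3/100: DF=(37521/40000 − 3/100·(0.982800+0.944500+0.896700+0.849800))/(1+3/100) = 8037/10000 ≈ 0.803700
step 6 [6y] zero: DF = P = 1531/2000 ≈ 0.765500
step 7 [7y] bond c/1=11/400: DF=(707597/800000 − 11/400·(0.982800+0.944500+0.896700+0.849800+0.803700+0.765500))/(1+11/400) = 1441/2000 ≈ 0.720500
step 8 [8y] swap r/1=3183/66452: DF=(1 − 3183/66452·(0.982800+0.944500+0.896700+0.849800+0.803700+0.765500+0.720500))/(1+3183/66452) = 6817/10000 ≈ 0.681700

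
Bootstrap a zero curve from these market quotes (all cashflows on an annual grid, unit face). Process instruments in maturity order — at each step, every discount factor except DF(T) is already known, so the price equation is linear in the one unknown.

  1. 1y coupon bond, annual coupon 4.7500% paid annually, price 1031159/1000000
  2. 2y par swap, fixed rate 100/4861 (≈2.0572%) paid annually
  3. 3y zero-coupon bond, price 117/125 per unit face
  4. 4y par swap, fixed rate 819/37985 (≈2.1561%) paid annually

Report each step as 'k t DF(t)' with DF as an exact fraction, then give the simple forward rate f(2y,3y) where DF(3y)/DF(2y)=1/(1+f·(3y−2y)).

1 1 2461/2500
2 2 24/25
3 3 117/125
4 4 9181/10000
f(2y,3y) = ((24/25)/(117/125) − 1)/(1) = 1/39 ≈ 2.5641%

step 1 [1y] bond c/1=19/400: DF=(1031159/1000000 − 19/400·(0))/(1+19/400) = 2461/2500 ≈ 0.984400
step 2 [2y] swap r/1=100/4861: DF=(1 − 100/4861·(0.984400))/(1+100/4861) = 24/25 ≈ 0.960000
step 3 [3y] zero: DF = P = 117/125 ≈ 0.936000
step 4 [4y] swap r/1=819/37985: DF=(1 − 819/37985·(0.984400+0.960000+0.936000))/(1+819/37985) = 9181/10000 ≈ 0.918100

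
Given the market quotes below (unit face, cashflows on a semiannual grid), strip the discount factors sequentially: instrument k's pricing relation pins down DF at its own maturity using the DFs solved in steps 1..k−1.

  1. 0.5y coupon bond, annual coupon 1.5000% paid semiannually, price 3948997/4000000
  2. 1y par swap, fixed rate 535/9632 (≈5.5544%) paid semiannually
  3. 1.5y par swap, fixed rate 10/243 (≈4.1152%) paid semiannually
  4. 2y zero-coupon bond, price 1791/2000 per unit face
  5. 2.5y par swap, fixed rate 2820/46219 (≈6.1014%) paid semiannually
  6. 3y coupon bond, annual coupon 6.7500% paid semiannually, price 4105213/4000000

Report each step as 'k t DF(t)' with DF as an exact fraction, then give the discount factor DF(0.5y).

1 1/2 9799/10000
2 1 1893/2000
3 3/2 941/1000
4 2 1791/2000
5 5/2 859/1000
6 3 8419/10000
DF(0.5y) = 9799/10000 ≈ 0.979900

step 1 [0.5y] bond c/2=3/400: DF=(3948997/4000000 − 3/400·(0))/(1+3/400) = 9799/10000 ≈ 0.979900
step 2 [1y] swap r/2=535/19264: DF=(1 − 535/19264·(0.979900))/(1+535/19264) = 1893/2000 ≈ 0.946500
step 3 [1.5y] swap r/2=5/243: DF=(1 − 5/243·(0.979900+0.946500))/(1+5/243) = 941/1000 ≈ 0.941000
step 4 [2y] zero: DF = P = 1791/2000 ≈ 0.895500
step 5 [2.5y] swap r/2=1410/46219: DF=(1 − 1410/46219·(0.979900+0.946500+0.941000+0.895500))/(1+1410/46219) = 859/1000 ≈ 0.859000
step 6 [3y] bond c/2=27/800: DF=(4105213/4000000 − 27/800·(0.979900+0.946500+0.941000+0.895500+0.859000))/(1+27/800) = 8419/10000 ≈ 0.841900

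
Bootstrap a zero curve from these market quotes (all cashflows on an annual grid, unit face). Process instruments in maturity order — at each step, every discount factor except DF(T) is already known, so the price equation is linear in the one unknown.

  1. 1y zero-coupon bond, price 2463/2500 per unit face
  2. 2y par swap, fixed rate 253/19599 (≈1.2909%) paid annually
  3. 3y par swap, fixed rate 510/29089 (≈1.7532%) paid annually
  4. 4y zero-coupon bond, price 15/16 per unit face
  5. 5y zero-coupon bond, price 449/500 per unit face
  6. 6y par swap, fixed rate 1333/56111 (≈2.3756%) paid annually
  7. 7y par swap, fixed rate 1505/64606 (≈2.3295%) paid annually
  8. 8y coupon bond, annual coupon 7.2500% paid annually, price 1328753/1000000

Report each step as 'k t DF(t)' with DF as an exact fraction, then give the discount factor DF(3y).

1 1 2463/2500
2 2 9747/10000
3 3 949/1000
4 4 15/16
5 5 449/500
6 6 8667/10000
7 7 1699/2000
8 8 4011/5000
DF(3y) = 949/1000 ≈ 0.949000

step 1 [1y] zero: DF = P = 2463/2500 ≈ 0.985200
step 2 [2y] swap r/1=253/19599: DF=(1 − 253/19599·(0.985200))/(1+253/19599) = 9747/10000 ≈ 0.974700
step 3 [3y] swap r/1=510/29089: DF=(1 − 510/29089·(0.985200+0.974700))/(1+510/29089) = 949/1000 ≈ 0.949000
step 4 [4y] zero: DF = P = 15/16 ≈ 0.937500
step 5 [5y] zero: DF = P = 449/500 ≈ 0.898000
step 6 [6y] swap r/1=1333/56111: DF=(1 − 1333/56111·(0.985200+0.974700+0.949000+0.937500+0.898000))/(1+1333/56111) = 8667/10000 ≈ 0.866700
step 7 [7y] swap r/1=1505/64606: DF=(1 − 1505/64606·(0.985200+0.974700+0.949000+0.937500+0.898000+0.866700))/(1+1505/64606) = 1699/2000 ≈ 0.849500
step 8 [8y] bond c/1=29/400: DF=(1328753/1000000 − 29/400·(0.985200+0.974700+0.949000+0.937500+0.898000+0.866700+0.849500))/(1+29/400) = 4011/5000 ≈ 0.802200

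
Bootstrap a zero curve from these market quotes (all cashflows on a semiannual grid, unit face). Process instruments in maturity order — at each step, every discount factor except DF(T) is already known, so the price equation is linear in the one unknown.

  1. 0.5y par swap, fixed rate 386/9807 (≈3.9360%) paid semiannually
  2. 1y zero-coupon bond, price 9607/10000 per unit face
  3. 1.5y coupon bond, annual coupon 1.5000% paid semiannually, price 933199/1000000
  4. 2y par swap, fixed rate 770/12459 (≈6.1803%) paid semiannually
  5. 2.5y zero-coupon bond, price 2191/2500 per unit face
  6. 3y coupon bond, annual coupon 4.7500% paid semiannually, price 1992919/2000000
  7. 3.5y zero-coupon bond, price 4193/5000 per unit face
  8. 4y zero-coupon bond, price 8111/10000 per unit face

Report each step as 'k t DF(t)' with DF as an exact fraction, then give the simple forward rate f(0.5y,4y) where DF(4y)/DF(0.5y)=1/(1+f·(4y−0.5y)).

1 1/2 9807/10000
2 1 9607/10000
3 3/2 4559/5000
4 2 1769/2000
5 5/2 2191/2500
6 3 8663/10000
7 7/2 4193/5000
8 4 8111/10000
f(0.5y,4y) = ((9807/10000)/(8111/10000) − 1)/(7/2) = 3392/56777 ≈ 5.9743%

step 1 [0.5y] swap r/2=193/9807: DF=(1 − 193/9807·(0))/(1+193/9807) = 9807/10000 ≈ 0.980700
step 2 [1y] zero: DF = P = 9607/10000 ≈ 0.960700
step 3 [1.5y] bond c/2=3/400: DF=(933199/1000000 − 3/400·(0.980700+0.960700))/(1+3/400) = 4559/5000 ≈ 0.911800
step 4 [2y] swap r/2=385/12459: DF=(1 − 385/12459·(0.980700+0.960700+0.911800))/(1+385/12459) = 1769/2000 ≈ 0.884500
step 5 [2.5y] zero: DF = P = 2191/2500 ≈ 0.876400
step 6 [3y] bond c/2=19/800: DF=(1992919/2000000 − 19/800·(0.980700+0.960700+0.911800+0.884500+0.876400))/(1+19/800) = 8663/10000 ≈ 0.866300
step 7 [3.5y] zero: DF = P = 4193/5000 ≈ 0.838600
step 8 [4y] zero: DF = P = 8111/10000 ≈ 0.811100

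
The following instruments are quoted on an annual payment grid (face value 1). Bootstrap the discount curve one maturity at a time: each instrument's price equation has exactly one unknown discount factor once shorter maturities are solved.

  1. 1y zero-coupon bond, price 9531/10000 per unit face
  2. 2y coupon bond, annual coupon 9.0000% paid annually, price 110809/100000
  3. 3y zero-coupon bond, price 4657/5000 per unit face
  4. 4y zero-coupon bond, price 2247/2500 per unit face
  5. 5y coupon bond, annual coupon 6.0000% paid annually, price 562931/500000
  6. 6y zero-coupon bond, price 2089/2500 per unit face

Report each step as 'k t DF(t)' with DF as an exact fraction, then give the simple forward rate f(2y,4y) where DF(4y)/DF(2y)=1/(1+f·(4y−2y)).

1 1 9531/10000
2 2 9379/10000
3 3 4657/5000
4 4 2247/2500
5 5 1703/2000
6 6 2089/2500
f(2y,4y) = ((9379/10000)/(2247/2500) − 1)/(2) = 391/17976 ≈ 2.1751%

step 1 [1y] zero: DF = P = 9531/10000 ≈ 0.953100
step 2 [2y] bond c/1=9/100: DF=(110809/100000 − 9/100·(0.953100))/(1+9/100) = 9379/10000 ≈ 0.937900
step 3 [3y] zero: DF = P = 4657/5000 ≈ 0.931400
step 4 [4y] zero: DF = P = 2247/2500 ≈ 0.898800
step 5 [5y] bond c/1=3/50: DF=(562931/500000 − 3/50·(0.953100+0.937900+0.931400+0.898800))/(1+3/50) = 1703/2000 ≈ 0.851500
step 6 [6y] zero: DF = P = 2089/2500 ≈ 0.835600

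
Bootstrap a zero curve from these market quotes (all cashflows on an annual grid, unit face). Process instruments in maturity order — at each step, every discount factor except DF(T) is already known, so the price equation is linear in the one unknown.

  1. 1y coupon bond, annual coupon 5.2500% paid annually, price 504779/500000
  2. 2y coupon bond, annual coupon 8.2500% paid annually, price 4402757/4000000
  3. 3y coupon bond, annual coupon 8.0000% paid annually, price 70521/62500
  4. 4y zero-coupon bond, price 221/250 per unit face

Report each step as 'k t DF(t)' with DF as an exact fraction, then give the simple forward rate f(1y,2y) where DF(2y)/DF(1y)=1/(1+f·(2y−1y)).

step 1 [1y] bond c/1=21/400: DF=(504779/500000 − 21/400·(0))/(1+21/400) = 1199/1250 ≈ 0.959200
step 2 [2y] bond c/1=33/400: DF=(4402757/4000000 − 33/400·(0.959200))/(1+33/400) = 9437/10000 ≈ 0.943700
step 3 [3y] bond c/1=2/25: DF=(70521/62500 − 2/25·(0.959200+0.943700))/(1+2/25) = 4519/5000 ≈ 0.903800
step 4 [4y] zero: DF = P = 221/250 ≈ 0.884000

1 1 1199/1250
2 2 9437/10000
3 3 4519/5000
4 4 221/250
f(1y,2y) = ((1199/1250)/(9437/10000) − 1)/(1) = 155/9437 ≈ 1.6425%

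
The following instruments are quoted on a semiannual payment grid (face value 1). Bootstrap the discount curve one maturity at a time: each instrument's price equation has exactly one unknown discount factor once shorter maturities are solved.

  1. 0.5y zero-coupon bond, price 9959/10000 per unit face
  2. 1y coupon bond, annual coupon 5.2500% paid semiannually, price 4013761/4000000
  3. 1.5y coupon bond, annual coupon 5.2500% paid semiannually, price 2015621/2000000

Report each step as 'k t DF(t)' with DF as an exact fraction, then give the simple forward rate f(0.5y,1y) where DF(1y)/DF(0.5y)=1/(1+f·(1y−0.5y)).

step 1 [0.5y] zero: DF = P = 9959/10000 ≈ 0.995900
step 2 [1y] bond c/2=21/800: DF=(4013761/4000000 − 21/800·(0.995900))/(1+21/800) = 9523/10000 ≈ 0.952300
step 3 [1.5y] bond c/2=21/800: DF=(2015621/2000000 − 21/800·(0.995900+0.952300))/(1+21/800) = 4661/5000 ≈ 0.932200

1 1/2 9959/10000
2 1 9523/10000
3 3/2 4661/5000
f(0.5y,1y) = ((9959/10000)/(9523/10000) − 1)/(1/2) = 872/9523 ≈ 9.1568%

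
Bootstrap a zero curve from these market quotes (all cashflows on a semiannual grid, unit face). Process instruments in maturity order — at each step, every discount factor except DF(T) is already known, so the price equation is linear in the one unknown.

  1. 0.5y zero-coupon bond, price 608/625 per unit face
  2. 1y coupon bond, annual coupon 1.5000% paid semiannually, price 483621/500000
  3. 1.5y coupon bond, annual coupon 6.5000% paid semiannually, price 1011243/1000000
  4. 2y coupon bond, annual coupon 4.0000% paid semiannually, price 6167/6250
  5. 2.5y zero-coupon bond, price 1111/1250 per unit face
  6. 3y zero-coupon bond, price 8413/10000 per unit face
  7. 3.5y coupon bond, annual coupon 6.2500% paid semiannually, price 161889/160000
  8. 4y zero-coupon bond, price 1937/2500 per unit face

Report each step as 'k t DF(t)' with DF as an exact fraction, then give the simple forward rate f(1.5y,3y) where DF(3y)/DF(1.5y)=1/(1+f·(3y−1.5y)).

step 1 [0.5y] zero: DF = P = 608/625 ≈ 0.972800
step 2 [1y] bond c/2=3/400: DF=(483621/500000 − 3/400·(0.972800))/(1+3/400) = 1191/1250 ≈ 0.952800
step 3 [1.5y] bond c/2=13/400: DF=(1011243/1000000 − 13/400·(0.972800+0.952800))/(1+13/400) = 2297/2500 ≈ 0.918800
step 4 [2y] bond c/2=1/50: DF=(6167/6250 − 1/50·(0.972800+0.952800+0.918800))/(1+1/50) = 2279/2500 ≈ 0.911600
step 5 [2.5y] zero: DF = P = 1111/1250 ≈ 0.888800
step 6 [3y] zero: DF = P = 8413/10000 ≈ 0.841300
step 7 [3.5y] bond c/2=1/32: DF=(161889/160000 − 1/32·(0.972800+0.952800+0.918800+0.911600+0.888800+0.841300))/(1+1/32) = 8149/10000 ≈ 0.814900
step 8 [4y] zero: DF = P = 1937/2500 ≈ 0.774800

1 1/2 608/625
2 1 1191/1250
3 3/2 2297/2500
4 2 2279/2500
5 5/2 1111/1250
6 3 8413/10000
7 7/2 8149/10000
8 4 1937/2500
f(1.5y,3y) = ((2297/2500)/(8413/10000) − 1)/(3/2) = 1550/25239 ≈ 6.1413%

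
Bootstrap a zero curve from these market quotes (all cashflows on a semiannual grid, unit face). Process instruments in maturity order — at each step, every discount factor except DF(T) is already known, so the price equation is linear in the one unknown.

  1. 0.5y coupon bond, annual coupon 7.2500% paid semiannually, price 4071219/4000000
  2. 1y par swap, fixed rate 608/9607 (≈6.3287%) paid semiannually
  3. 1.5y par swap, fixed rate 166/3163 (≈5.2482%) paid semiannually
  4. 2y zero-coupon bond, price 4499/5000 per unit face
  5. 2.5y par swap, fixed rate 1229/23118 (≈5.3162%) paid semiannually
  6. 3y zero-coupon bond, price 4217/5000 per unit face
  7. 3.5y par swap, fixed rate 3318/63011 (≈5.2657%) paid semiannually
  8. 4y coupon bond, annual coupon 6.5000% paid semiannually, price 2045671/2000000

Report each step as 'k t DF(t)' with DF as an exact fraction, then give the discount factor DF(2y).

1 1/2 4911/5000
2 1 587/625
3 3/2 9253/10000
4 2 4499/5000
5 5/2 8771/10000
6 3 4217/5000
7 7/2 8341/10000
8 4 7923/10000
DF(2y) = 4499/5000 ≈ 0.899800

step 1 [0.5y] bond c/2=29/800: DF=(4071219/4000000 − 29/800·(0))/(1+29/800) = 4911/5000 ≈ 0.982200
step 2 [1y] swap r/2=304/9607: DF=(1 − 304/9607·(0.982200))/(1+304/9607) = 587/625 ≈ 0.939200
step 3 [1.5y] swap r/2=83/3163: DF=(1 − 83/3163·(0.982200+0.939200))/(1+83/3163) = 9253/10000 ≈ 0.925300
step 4 [2y] zero: DF = P = 4499/5000 ≈ 0.899800
step 5 [2.5y] swap r/2=1229/46236: DF=(1 − 1229/46236·(0.982200+0.939200+0.925300+0.899800))/(1+1229/46236) = 8771/10000 ≈ 0.877100
step 6 [3y] zero: DF = P = 4217/5000 ≈ 0.843400
step 7 [3.5y] swap r/2=1659/63011: DF=(1 − 1659/63011·(0.982200+0.939200+0.925300+0.899800+0.877100+0.843400))/(1+1659/63011) = 8341/10000 ≈ 0.834100
step 8 [4y] bond c/2=13/400: DF=(2045671/2000000 − 13/400·(0.982200+0.939200+0.925300+0.899800+0.877100+0.843400+0.834100))/(1+13/400) = 7923/10000 ≈ 0.792300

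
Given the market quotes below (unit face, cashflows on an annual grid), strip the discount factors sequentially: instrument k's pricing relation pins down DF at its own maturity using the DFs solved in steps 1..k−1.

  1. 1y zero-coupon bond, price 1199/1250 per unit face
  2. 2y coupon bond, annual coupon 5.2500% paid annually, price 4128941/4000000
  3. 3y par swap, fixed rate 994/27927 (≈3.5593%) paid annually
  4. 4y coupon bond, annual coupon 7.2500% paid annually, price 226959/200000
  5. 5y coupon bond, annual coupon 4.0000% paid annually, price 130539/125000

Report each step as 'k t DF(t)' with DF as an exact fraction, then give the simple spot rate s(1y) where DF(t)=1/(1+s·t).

step 1 [1y] zero: DF = P = 1199/1250 ≈ 0.959200
step 2 [2y] bond c/1=21/400: DF=(4128941/4000000 − 21/400·(0.959200))/(1+21/400) = 9329/10000 ≈ 0.932900
step 3 [3y] swap r/1=994/27927: DF=(1 − 994/27927·(0.959200+0.932900))/(1+994/27927) = 4503/5000 ≈ 0.900600
step 4 [4y] bond c/1=29/400: DF=(226959/200000 − 29/400·(0.959200+0.932900+0.900600))/(1+29/400) = 8693/10000 ≈ 0.869300
step 5 [5y] bond c/1=1/25: DF=(130539/125000 − 1/25·(0.959200+0.932900+0.900600+0.869300))/(1+1/25) = 8633/10000 ≈ 0.863300

1 1 1199/1250
2 2 9329/10000
3 3 4503/5000
4 4 8693/10000
5 5 8633/10000
s(1y) = (1/(1199/1250) − 1)/(1) = 51/1199 ≈ 4.2535%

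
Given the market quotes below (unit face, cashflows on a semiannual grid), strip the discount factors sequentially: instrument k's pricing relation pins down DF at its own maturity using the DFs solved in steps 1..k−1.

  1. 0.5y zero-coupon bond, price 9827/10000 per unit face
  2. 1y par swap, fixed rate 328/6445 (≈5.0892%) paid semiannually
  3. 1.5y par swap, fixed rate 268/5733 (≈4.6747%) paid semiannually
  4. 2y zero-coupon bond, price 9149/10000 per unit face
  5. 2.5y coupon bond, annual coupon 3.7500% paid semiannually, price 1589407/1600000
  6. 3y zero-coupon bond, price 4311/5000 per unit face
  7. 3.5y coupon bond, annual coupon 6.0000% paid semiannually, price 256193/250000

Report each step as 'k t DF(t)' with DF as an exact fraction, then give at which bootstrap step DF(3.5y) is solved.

step 1 [0.5y] zero: DF = P = 9827/10000 ≈ 0.982700
step 2 [1y] swap r/2=164/6445: DF=(1 − 164/6445·(0.982700))/(1+164/6445) = 2377/2500 ≈ 0.950800
step 3 [1.5y] swap r/2=134/5733: DF=(1 − 134/5733·(0.982700+0.950800))/(1+134/5733) = 933/1000 ≈ 0.933000
step 4 [2y] zero: DF = P = 9149/10000 ≈ 0.914900
step 5 [2.5y] bond c/2=3/160: DF=(1589407/1600000 − 3/160·(0.982700+0.950800+0.933000+0.914900))/(1+3/160) = 1811/2000 ≈ 0.905500
step 6 [3y] zero: DF = P = 4311/5000 ≈ 0.862200
step 7 [3.5y] bond c/2=3/100: DF=(256193/250000 − 3/100·(0.982700+0.950800+0.933000+0.914900+0.905500+0.862200))/(1+3/100) = 8333/10000 ≈ 0.833300

1 1/2 9827/10000
2 1 2377/2500
3 3/2 933/1000
4 2 9149/10000
5 5/2 1811/2000
6 3 4311/5000
7 7/2 8333/10000
DF(3.5y) is solved at step 7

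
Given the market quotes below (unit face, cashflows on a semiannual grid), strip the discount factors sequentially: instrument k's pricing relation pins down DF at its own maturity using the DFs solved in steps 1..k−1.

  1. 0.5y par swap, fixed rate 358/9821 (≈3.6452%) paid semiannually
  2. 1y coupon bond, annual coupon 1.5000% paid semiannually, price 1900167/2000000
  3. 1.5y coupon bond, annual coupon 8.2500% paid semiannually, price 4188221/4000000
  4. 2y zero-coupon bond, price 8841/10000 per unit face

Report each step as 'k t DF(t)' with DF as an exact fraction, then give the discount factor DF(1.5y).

step 1 [0.5y] swap r/2=179/9821: DF=(1 − 179/9821·(0))/(1+179/9821) = 9821/10000 ≈ 0.982100
step 2 [1y] bond c/2=3/400: DF=(1900167/2000000 − 3/400·(0.982100))/(1+3/400) = 9357/10000 ≈ 0.935700
step 3 [1.5y] bond c/2=33/800: DF=(4188221/4000000 − 33/800·(0.982100+0.935700))/(1+33/800) = 581/625 ≈ 0.929600
step 4 [2y] zero: DF = P = 8841/10000 ≈ 0.884100

1 1/2 9821/10000
2 1 9357/10000
3 3/2 581/625
4 2 8841/10000
DF(1.5y) = 581/625 ≈ 0.929600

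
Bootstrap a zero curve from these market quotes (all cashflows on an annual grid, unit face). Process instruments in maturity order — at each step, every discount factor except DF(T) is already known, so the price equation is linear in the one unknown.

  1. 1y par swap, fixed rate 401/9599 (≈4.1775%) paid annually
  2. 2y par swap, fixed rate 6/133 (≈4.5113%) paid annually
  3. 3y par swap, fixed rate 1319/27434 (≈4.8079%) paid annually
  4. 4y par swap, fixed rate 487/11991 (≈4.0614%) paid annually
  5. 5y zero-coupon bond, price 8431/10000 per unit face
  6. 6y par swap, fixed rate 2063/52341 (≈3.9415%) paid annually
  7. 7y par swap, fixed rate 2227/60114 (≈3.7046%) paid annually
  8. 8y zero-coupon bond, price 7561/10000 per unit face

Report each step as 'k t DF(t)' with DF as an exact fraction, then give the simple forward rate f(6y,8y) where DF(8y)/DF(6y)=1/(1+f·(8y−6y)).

1 1 9599/10000
2 2 4577/5000
3 3 8681/10000
4 4 8539/10000
5 5 8431/10000
6 6 7937/10000
7 7 7773/10000
8 8 7561/10000
f(6y,8y) = ((7937/10000)/(7561/10000) − 1)/(2) = 188/7561 ≈ 2.4864%

step 1 [1y] swap r/1=401/9599: DF=(1 − 401/9599·(0))/(1+401/9599) = 9599/10000 ≈ 0.959900
step 2 [2y] swap r/1=6/133: DF=(1 − 6/133·(0.959900))/(1+6/133) = 4577/5000 ≈ 0.915400
step 3 [3y] swap r/1=1319/27434: DF=(1 − 1319/27434·(0.959900+0.915400))/(1+1319/27434) = 8681/10000 ≈ 0.868100
step 4 [4y] swap r/1=487/11991: DF=(1 − 487/11991·(0.959900+0.915400+0.868100))/(1+487/11991) = 8539/10000 ≈ 0.853900
step 5 [5y] zero: DF = P = 8431/10000 ≈ 0.843100
step 6 [6y] swap r/1=2063/52341: DF=(1 − 2063/52341·(0.959900+0.915400+0.868100+0.853900+0.843100))/(1+2063/52341) = 7937/10000 ≈ 0.793700
step 7 [7y] swap r/1=2227/60114: DF=(1 − 2227/60114·(0.959900+0.915400+0.868100+0.853900+0.843100+0.793700))/(1+2227/60114) = 7773/10000 ≈ 0.777300
step 8 [8y] zero: DF = P = 7561/10000 ≈ 0.756100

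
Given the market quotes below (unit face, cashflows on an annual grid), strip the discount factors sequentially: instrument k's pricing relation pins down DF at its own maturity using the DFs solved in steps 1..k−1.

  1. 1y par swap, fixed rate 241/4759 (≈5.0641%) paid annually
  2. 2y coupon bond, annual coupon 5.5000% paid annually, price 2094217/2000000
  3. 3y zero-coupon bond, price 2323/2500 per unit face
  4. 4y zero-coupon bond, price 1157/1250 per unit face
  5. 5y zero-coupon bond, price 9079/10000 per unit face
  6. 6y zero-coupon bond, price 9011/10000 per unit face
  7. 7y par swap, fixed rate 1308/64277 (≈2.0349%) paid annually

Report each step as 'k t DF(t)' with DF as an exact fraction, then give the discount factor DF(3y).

step 1 [1y] swap r/1=241/4759: DF=(1 − 241/4759·(0))/(1+241/4759) = 4759/5000 ≈ 0.951800
step 2 [2y] bond c/1=11/200: DF=(2094217/2000000 − 11/200·(0.951800))/(1+11/200) = 9429/10000 ≈ 0.942900
step 3 [3y] zero: DF = P = 2323/2500 ≈ 0.929200
step 4 [4y] zero: DF = P = 1157/1250 ≈ 0.925600
step 5 [5y] zero: DF = P = 9079/10000 ≈ 0.907900
step 6 [6y] zero: DF = P = 9011/10000 ≈ 0.901100
step 7 [7y] swap r/1=1308/64277: DF=(1 − 1308/64277·(0.951800+0.942900+0.929200+0.925600+0.907900+0.901100))/(1+1308/64277) = 2173/2500 ≈ 0.869200

1 1 4759/5000
2 2 9429/10000
3 3 2323/2500
4 4 1157/1250
5 5 9079/10000
6 6 9011/10000
7 7 2173/2500
DF(3y) = 2323/2500 ≈ 0.929200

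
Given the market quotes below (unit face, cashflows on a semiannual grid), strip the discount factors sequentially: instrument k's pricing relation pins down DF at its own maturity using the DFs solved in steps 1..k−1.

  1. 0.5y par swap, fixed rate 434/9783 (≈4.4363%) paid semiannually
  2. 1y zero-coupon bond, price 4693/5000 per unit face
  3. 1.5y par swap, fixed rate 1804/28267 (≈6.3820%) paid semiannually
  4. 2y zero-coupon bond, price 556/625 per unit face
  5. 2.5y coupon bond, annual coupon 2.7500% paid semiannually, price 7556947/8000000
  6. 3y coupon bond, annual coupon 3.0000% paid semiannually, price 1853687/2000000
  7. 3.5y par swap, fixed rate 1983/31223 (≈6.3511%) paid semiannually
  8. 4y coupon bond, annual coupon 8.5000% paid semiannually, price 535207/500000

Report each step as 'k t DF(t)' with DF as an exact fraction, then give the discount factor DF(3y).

1 1/2 9783/10000
2 1 4693/5000
3 3/2 4549/5000
4 2 556/625
5 5/2 4407/5000
6 3 2113/2500
7 7/2 8017/10000
8 4 3861/5000
DF(3y) = 2113/2500 ≈ 0.845200

step 1 [0.5y] swap r/2=217/9783: DF=(1 − 217/9783·(0))/(1+217/9783) = 9783/10000 ≈ 0.978300
step 2 [1y] zero: DF = P = 4693/5000 ≈ 0.938600
step 3 [1.5y] swap r/2=902/28267: DF=(1 − 902/28267·(0.978300+0.938600))/(1+902/28267) = 4549/5000 ≈ 0.909800
step 4 [2y] zero: DF = P = 556/625 ≈ 0.889600
step 5 [2.5y] bond c/2=11/800: DF=(7556947/8000000 − 11/800·(0.978300+0.938600+0.909800+0.889600))/(1+11/800) = 4407/5000 ≈ 0.881400
step 6 [3y] bond c/2=3/200: DF=(1853687/2000000 − 3/200·(0.978300+0.938600+0.909800+0.889600+0.881400))/(1+3/200) = 2113/2500 ≈ 0.845200
step 7 [3.5y] swap r/2=1983/62446: DF=(1 − 1983/62446·(0.978300+0.938600+0.909800+0.889600+0.881400+0.845200))/(1+1983/62446) = 8017/10000 ≈ 0.801700
step 8 [4y] bond c/2=17/400: DF=(535207/500000 − 17/400·(0.978300+0.938600+0.909800+0.889600+0.881400+0.845200+0.801700))/(1+17/400) = 3861/5000 ≈ 0.772200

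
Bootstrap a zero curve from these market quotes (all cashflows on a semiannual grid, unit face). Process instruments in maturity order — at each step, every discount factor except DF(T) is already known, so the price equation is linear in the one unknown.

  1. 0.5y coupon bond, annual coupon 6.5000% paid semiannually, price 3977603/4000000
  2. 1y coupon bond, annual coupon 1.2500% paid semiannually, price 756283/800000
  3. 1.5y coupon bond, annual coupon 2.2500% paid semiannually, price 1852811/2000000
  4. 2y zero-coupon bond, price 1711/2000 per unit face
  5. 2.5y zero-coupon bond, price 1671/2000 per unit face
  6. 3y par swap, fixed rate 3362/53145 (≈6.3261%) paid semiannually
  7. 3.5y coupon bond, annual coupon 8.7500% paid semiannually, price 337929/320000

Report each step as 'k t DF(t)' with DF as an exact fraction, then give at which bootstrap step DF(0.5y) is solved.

step 1 [0.5y] bond c/2=13/400: DF=(3977603/4000000 − 13/400·(0))/(1+13/400) = 9631/10000 ≈ 0.963100
step 2 [1y] bond c/2=1/160: DF=(756283/800000 − 1/160·(0.963100))/(1+1/160) = 1867/2000 ≈ 0.933500
step 3 [1.5y] bond c/2=9/800: DF=(1852811/2000000 − 9/800·(0.963100+0.933500))/(1+9/800) = 179/200 ≈ 0.895000
step 4 [2y] zero: DF = P = 1711/2000 ≈ 0.855500
step 5 [2.5y] zero: DF = P = 1671/2000 ≈ 0.835500
step 6 [3y] swap r/2=1681/53145: DF=(1 − 1681/53145·(0.963100+0.933500+0.895000+0.855500+0.835500))/(1+1681/53145) = 8319/10000 ≈ 0.831900
step 7 [3.5y] bond c/2=7/160: DF=(337929/320000 − 7/160·(0.963100+0.933500+0.895000+0.855500+0.835500+0.831900))/(1+7/160) = 789/1000 ≈ 0.789000

1 1/2 9631/10000
2 1 1867/2000
3 3/2 179/200
4 2 1711/2000
5 5/2 1671/2000
6 3 8319/10000
7 7/2 789/1000
DF(0.5y) is solved at step 1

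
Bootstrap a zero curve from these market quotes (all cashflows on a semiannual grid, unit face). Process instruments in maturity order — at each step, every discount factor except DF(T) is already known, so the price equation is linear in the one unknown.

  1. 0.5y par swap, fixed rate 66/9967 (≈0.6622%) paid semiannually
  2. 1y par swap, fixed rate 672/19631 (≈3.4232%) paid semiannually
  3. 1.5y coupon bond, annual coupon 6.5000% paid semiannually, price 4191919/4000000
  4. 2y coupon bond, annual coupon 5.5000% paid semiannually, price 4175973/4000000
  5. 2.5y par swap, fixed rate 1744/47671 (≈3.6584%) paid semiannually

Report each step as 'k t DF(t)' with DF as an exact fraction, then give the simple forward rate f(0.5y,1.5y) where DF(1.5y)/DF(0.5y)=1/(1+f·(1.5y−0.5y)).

1 1/2 9967/10000
2 1 604/625
3 3/2 2383/2500
4 2 469/500
5 5/2 1141/1250
f(0.5y,1.5y) = ((9967/10000)/(2383/2500) − 1)/(1) = 435/9532 ≈ 4.5636%

step 1 [0.5y] swap r/2=33/9967: DF=(1 − 33/9967·(0))/(1+33/9967) = 9967/10000 ≈ 0.996700
step 2 [1y] swap r/2=336/19631: DF=(1 − 336/19631·(0.996700))/(1+336/19631) = 604/625 ≈ 0.966400
step 3 [1.5y] bond c/2=13/400: DF=(4191919/4000000 − 13/400·(0.996700+0.966400))/(1+13/400) = 2383/2500 ≈ 0.953200
step 4 [2y] bond c/2=11/400: DF=(4175973/4000000 − 11/400·(0.996700+0.966400+0.953200))/(1+11/400) = 469/500 ≈ 0.938000
step 5 [2.5y] swap r/2=872/47671: DF=(1 − 872/47671·(0.996700+0.966400+0.953200+0.938000))/(1+872/47671) = 1141/1250 ≈ 0.912800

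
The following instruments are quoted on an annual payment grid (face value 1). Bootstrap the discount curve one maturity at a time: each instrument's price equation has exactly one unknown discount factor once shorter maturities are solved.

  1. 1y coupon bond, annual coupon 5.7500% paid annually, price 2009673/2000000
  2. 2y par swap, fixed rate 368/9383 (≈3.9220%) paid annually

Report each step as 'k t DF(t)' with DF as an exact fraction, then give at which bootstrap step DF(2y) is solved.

step 1 [1y] bond c/1=23/400: DF=(2009673/2000000 − 23/400·(0))/(1+23/400) = 4751/5000 ≈ 0.950200
step 2 [2y] swap r/1=368/9383: DF=(1 − 368/9383·(0.950200))/(1+368/9383) = 579/625 ≈ 0.926400

1 1 4751/5000
2 2 579/625
DF(2y) is solved at step 2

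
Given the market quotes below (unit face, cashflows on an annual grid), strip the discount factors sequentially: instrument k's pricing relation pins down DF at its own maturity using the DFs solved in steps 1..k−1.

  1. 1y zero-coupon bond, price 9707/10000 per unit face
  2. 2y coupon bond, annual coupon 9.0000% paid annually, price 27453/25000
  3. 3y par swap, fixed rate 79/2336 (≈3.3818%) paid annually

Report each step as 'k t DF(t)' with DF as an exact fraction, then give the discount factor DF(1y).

1 1 9707/10000
2 2 9273/10000
3 3 2263/2500
DF(1y) = 9707/10000 ≈ 0.970700

step 1 [1y] zero: DF = P = 9707/10000 ≈ 0.970700
step 2 [2y] bond c/1=9/100: DF=(27453/25000 − 9/100·(0.970700))/(1+9/100) = 9273/10000 ≈ 0.927300
step 3 [3y] swap r/1=79/2336: DF=(1 − 79/2336·(0.970700+0.927300))/(1+79/2336) = 2263/2500 ≈ 0.905200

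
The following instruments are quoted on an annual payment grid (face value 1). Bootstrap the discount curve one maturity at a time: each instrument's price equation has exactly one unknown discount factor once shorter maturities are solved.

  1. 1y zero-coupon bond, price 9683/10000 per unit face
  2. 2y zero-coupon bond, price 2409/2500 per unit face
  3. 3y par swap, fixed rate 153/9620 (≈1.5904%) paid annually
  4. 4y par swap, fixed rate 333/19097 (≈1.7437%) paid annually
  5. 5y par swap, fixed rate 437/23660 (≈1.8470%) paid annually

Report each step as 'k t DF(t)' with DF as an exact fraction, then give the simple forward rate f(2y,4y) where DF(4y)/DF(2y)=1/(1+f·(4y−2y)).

1 1 9683/10000
2 2 2409/2500
3 3 9541/10000
4 4 4667/5000
5 5 4563/5000
f(2y,4y) = ((2409/2500)/(4667/5000) − 1)/(2) = 151/9334 ≈ 1.6177%

step 1 [1y] zero: DF = P = 9683/10000 ≈ 0.968300
step 2 [2y] zero: DF = P = 2409/2500 ≈ 0.963600
step 3 [3y] swap r/1=153/9620: DF=(1 − 153/9620·(0.968300+0.963600))/(1+153/9620) = 9541/10000 ≈ 0.954100
step 4 [4y] swap r/1=333/19097: DF=(1 − 333/19097·(0.968300+0.963600+0.954100))/(1+333/19097) = 4667/5000 ≈ 0.933400
step 5 [5y] swap r/1=437/23660: DF=(1 − 437/23660·(0.968300+0.963600+0.954100+0.933400))/(1+437/23660) = 4563/5000 ≈ 0.912600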